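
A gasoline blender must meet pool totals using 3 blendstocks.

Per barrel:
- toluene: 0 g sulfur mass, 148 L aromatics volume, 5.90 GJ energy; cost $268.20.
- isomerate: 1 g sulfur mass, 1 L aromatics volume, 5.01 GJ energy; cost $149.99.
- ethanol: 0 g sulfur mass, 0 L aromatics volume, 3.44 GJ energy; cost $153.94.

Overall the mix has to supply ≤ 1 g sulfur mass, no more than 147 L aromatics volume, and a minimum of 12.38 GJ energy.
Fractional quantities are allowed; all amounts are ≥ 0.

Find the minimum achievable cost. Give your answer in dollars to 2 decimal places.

$479.80

Treat it as an LP. Let x1 = barrels of toluene, x2 = barrels of isomerate, x3 = barrels of ethanol.
min 268.2x1 + 149.99x2 + 153.94x3 subject to:
  1x2 ≤ 1   (sulfur mass)
  148x1 + 1x2 ≤ 147   (aromatics volume)
  5.9x1 + 5.01x2 + 3.44x3 ≥ 12.38   (energy)
  x1, x2, x3 ≥ 0.
At the optimum only isomerate, ethanol are positive (toluene = 0). Binding constraints: sulfur mass and energy.
Solving gives x2 = 1, x3 = 2.14244.
Total cost: 149.99·1 + 153.94·2.14244 = 479.7972.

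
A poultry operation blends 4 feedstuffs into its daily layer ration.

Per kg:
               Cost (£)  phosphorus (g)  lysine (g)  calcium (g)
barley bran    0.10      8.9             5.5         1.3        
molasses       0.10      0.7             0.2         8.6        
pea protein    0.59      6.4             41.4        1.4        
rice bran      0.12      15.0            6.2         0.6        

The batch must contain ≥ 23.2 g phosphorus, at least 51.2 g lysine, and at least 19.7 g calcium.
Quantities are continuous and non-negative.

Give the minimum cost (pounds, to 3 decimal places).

£0.949

Set it up as a linear program. Let x1 = kg of barley bran, x2 = kg of molasses, x3 = kg of pea protein, x4 = kg of rice bran.
Minimise 0.1x1 + 0.1x2 + 0.59x3 + 0.12x4 subject to:
  8.9x1 + 0.7x2 + 6.4x3 + 15x4 ≥ 23.2   (phosphorus)
  5.5x1 + 0.2x2 + 41.4x3 + 6.2x4 ≥ 51.2   (lysine)
  1.3x1 + 8.6x2 + 1.4x3 + 0.6x4 ≥ 19.7   (calcium)
  x1, x2, x3, x4 ≥ 0.
At the optimum only barley bran, molasses, pea protein are positive (rice bran = 0). There the phosphorus, lysine, calcium constraints are tight.
That vertex is x1 = 1.744, x2 = 1.865, x3 = 0.996.
Cost = 0.1·1.744 + 0.1·1.865 + 0.59·0.996 = 0.94854.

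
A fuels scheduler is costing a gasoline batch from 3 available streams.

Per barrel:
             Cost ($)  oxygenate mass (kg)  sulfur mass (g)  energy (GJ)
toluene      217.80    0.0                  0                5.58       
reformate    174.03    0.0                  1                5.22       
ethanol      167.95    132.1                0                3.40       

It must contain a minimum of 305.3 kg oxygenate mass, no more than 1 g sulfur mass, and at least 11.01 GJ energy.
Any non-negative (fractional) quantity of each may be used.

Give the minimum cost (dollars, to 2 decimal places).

$493.24

Let x1 = barrels of toluene, x2 = barrels of reformate, x3 = barrels of ethanol.
Minimise 217.8x1 + 174.03x2 + 167.95x3 with:
  132.1x3 ≥ 305.3   (oxygenate mass)
  1x2 ≤ 1   (sulfur mass)
  5.58x1 + 5.22x2 + 3.4x3 ≥ 11.01   (energy)
  x1, x2, x3 ≥ 0.
The minimum-cost mix takes nothing from toluene — only reformate, ethanol. The oxygenate mass and energy requirements are met with equality.
Optimal quantities: reformate = 0.60386 barrels, ethanol = 2.3111 barrels.
Cost = 174.03·0.60386 + 167.95·2.3111 = 493.2390.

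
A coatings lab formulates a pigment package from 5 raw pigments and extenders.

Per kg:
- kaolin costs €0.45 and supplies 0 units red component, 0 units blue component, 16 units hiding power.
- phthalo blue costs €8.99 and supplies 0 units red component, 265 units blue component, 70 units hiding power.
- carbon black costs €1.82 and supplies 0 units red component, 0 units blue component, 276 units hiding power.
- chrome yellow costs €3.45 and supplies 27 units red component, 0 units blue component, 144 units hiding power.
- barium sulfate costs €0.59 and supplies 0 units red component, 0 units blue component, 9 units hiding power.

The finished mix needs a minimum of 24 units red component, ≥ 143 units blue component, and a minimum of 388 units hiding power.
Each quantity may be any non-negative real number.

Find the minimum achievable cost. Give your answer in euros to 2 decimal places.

Set it up as a linear program. Let x1 = kg of kaolin, x2 = kg of phthalo blue, x3 = kg of carbon black, x4 = kg of chrome yellow, x5 = kg of barium sulfate.
min 0.45x1 + 8.99x2 + 1.82x3 + 3.45x4 + 0.59x5 s.t.:
  27x4 ≥ 24   (red component)
  265x2 ≥ 143   (blue component)
  16x1 + 70x2 + 276x3 + 144x4 + 9x5 ≥ 388   (hiding power)
  x1, x2, x3, x4, x5 ≥ 0.
The minimum-cost mix takes nothing from kaolin, barium sulfate — only phthalo blue, carbon black, chrome yellow. Binding constraints: red component, blue component, hiding power.
Solving gives x2 = 0.5396, x3 = 0.8052, x4 = 0.8889.
Objective = 8.99·0.5396 + 1.82·0.8052 + 3.45·0.8889 = 9.3832.

€9.38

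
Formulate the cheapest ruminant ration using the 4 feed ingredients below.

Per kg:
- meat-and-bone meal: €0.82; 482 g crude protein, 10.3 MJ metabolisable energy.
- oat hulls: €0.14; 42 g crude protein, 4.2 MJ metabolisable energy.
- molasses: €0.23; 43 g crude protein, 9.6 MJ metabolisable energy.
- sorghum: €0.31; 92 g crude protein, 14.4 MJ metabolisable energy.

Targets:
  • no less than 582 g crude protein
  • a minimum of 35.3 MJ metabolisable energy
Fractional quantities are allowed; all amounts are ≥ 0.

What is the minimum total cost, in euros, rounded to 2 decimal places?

€1.27

Set it up as a linear program. Let x1 = kg of meat-and-bone meal, x2 = kg of oat hulls, x3 = kg of molasses, x4 = kg of sorghum.
Minimize 0.82x1 + 0.14x2 + 0.23x3 + 0.31x4 with:
  482x1 + 42x2 + 43x3 + 92x4 ≥ 582   (crude protein)
  10.3x1 + 4.2x2 + 9.6x3 + 14.4x4 ≥ 35.3   (metabolisable energy)
  x1, x2, x3, x4 ≥ 0.
The minimum-cost mix takes nothing from oat hulls, molasses — only meat-and-bone meal, sorghum. There the crude protein and metabolisable energy constraints are tight.
So meat-and-bone meal = 0.8565 kg, sorghum = 1.839 kg.
Total cost: 0.82·0.8565 + 0.31·1.839 = 1.2724.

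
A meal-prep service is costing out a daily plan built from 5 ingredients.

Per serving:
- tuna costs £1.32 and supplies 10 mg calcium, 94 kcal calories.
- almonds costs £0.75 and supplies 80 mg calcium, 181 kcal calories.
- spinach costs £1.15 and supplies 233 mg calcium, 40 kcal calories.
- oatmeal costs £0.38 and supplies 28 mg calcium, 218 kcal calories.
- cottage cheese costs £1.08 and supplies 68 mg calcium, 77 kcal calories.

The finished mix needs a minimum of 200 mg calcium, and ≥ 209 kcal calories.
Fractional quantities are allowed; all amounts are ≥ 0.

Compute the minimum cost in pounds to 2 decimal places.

£1.19

Set it up as a linear program. Let x1 = servings of tuna, x2 = servings of almonds, x3 = servings of spinach, x4 = servings of oatmeal, x5 = servings of cottage cheese.
min 1.32x1 + 0.75x2 + 1.15x3 + 0.38x4 + 1.08x5 with:
  10x1 + 80x2 + 233x3 + 28x4 + 68x5 ≥ 200   (calcium)
  94x1 + 181x2 + 40x3 + 218x4 + 77x5 ≥ 209   (calories)
  x1, x2, x3, x4, x5 ≥ 0.
The optimal basis is {spinach, oatmeal}; tuna, almonds, cottage cheese drop out. There the calcium and calories constraints are tight.
So spinach = 0.7599 servings, oatmeal = 0.8193 servings.
Total cost: 1.15·0.7599 + 0.38·0.8193 = 1.1852.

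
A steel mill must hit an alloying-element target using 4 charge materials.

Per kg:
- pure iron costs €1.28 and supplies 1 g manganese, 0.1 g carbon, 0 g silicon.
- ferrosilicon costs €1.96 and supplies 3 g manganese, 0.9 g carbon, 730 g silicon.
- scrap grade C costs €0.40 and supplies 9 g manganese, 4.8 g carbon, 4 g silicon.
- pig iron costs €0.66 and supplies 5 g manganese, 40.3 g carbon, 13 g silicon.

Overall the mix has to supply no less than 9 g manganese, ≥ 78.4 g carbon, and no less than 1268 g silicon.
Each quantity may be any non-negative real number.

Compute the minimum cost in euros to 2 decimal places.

€4.60

Let x1 = kg of pure iron, x2 = kg of ferrosilicon, x3 = kg of scrap grade C, x4 = kg of pig iron.
min 1.28x1 + 1.96x2 + 0.4x3 + 0.66x4 with:
  1x1 + 3x2 + 9x3 + 5x4 ≥ 9   (manganese)
  0.1x1 + 0.9x2 + 4.8x3 + 40.3x4 ≥ 78.4   (carbon)
  730x2 + 4x3 + 13x4 ≥ 1268   (silicon)
  x1, x2, x3, x4 ≥ 0.
At the optimum only ferrosilicon, pig iron are positive (pure iron, scrap grade C = 0). The carbon and silicon requirements are met with equality.
Solving gives x2 = 1.703, x4 = 1.907.
Cost = 1.96·1.703 + 0.66·1.907 = 4.5965.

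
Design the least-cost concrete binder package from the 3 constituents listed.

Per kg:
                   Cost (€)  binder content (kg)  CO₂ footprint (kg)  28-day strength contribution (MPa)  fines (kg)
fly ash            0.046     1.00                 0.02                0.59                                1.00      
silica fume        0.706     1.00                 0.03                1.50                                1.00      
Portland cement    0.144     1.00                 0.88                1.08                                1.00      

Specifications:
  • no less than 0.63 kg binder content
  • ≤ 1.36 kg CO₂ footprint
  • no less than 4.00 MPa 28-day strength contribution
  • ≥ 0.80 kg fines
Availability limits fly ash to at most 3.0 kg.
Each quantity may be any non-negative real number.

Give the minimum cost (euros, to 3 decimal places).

Treat it as an LP. Let x1 = kg of fly ash, x2 = kg of silica fume, x3 = kg of Portland cement.
Minimise 0.046x1 + 0.706x2 + 0.144x3 with:
  1x1 + 1x2 + 1x3 ≥ 0.63   (binder content)
  0.02x1 + 0.03x2 + 0.88x3 ≤ 1.36   (CO₂ footprint)
  0.59x1 + 1.5x2 + 1.08x3 ≥ 4   (28-day strength contribution)
  1x1 + 1x2 + 1x3 ≥ 0.8   (fines)
  x1 ≤ 3
  x1, x2, x3 ≥ 0.
All 3 inputs are positive at the optimum. There the CO₂ footprint, 28-day strength contribution, the fly ash cap constraints are tight.
That vertex is x1 = 3, x2 = 0.4337, x3 = 1.462.
Cost = 0.046·3 + 0.706·0.4337 + 0.144·1.462 = 0.65472.

€0.655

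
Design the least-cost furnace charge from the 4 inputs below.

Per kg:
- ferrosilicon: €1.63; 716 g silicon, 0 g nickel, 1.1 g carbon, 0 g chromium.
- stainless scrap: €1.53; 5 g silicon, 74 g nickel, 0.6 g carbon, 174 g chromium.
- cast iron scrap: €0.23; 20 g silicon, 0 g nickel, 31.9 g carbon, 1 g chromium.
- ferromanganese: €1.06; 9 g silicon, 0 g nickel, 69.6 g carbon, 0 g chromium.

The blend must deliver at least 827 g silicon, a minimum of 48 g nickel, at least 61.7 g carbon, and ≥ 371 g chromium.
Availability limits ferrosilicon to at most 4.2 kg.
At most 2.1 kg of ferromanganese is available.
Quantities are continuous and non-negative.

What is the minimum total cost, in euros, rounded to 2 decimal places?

€5.45

This is a linear program. Let x1 = kg of ferrosilicon, x2 = kg of stainless scrap, x3 = kg of cast iron scrap, x4 = kg of ferromanganese.
Minimise 1.63x1 + 1.53x2 + 0.23x3 + 1.06x4 with:
  716x1 + 5x2 + 20x3 + 9x4 ≥ 827   (silicon)
  74x2 ≥ 48   (nickel)
  1.1x1 + 0.6x2 + 31.9x3 + 69.6x4 ≥ 61.7   (carbon)
  174x2 + 1x3 ≥ 371   (chromium)
  x1 ≤ 4.2
  x4 ≤ 2.1
  x1, x2, x3, x4 ≥ 0.
The cheapest feasible vertex uses only ferrosilicon, stainless scrap, cast iron scrap; ferromanganese is not used. The silicon, carbon, chromium requirements are met with equality.
Solving gives x1 = 1.088, x2 = 2.122, x3 = 1.857.
Cost = 1.63·1.088 + 1.53·2.122 + 0.23·1.857 = 5.4472.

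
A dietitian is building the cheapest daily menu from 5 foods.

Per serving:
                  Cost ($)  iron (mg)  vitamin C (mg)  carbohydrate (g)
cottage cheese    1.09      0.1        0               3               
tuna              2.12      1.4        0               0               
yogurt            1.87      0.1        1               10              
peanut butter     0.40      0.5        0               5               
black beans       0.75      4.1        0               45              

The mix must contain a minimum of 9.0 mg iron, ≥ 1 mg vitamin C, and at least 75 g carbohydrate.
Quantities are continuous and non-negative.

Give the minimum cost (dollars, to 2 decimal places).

Let x1 = servings of cottage cheese, x2 = servings of tuna, x3 = servings of yogurt, x4 = servings of peanut butter, x5 = servings of black beans.
Minimise 1.09x1 + 2.12x2 + 1.87x3 + 0.4x4 + 0.75x5 with:
  0.1x1 + 1.4x2 + 0.1x3 + 0.5x4 + 4.1x5 ≥ 9   (iron)
  1x3 ≥ 1   (vitamin C)
  3x1 + 10x3 + 5x4 + 45x5 ≥ 75   (carbohydrate)
  x1, x2, x3, x4, x5 ≥ 0.
The optimal basis is {yogurt, black beans}; cottage cheese, tuna, peanut butter drop out. Binding constraints: iron and vitamin C.
That vertex is x3 = 1, x5 = 2.171.
Cost = 1.87·1 + 0.75·2.171 = 3.4983.

$3.50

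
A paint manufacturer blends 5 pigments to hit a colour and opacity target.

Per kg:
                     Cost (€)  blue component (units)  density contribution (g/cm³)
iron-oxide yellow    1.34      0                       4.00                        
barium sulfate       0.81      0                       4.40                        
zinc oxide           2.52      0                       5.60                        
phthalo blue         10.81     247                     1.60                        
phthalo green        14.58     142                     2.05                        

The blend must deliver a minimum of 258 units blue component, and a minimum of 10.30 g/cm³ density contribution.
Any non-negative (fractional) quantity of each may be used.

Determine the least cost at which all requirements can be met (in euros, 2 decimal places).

€12.88

Let x1 = kg of iron-oxide yellow, x2 = kg of barium sulfate, x3 = kg of zinc oxide, x4 = kg of phthalo blue, x5 = kg of phthalo green.
min 1.34x1 + 0.81x2 + 2.52x3 + 10.81x4 + 14.58x5 subject to:
  247x4 + 142x5 ≥ 258   (blue component)
  4x1 + 4.4x2 + 5.6x3 + 1.6x4 + 2.05x5 ≥ 10.3   (density contribution)
  x1, x2, x3, x4, x5 ≥ 0.
The optimal basis is {barium sulfate, phthalo blue}; iron-oxide yellow, zinc oxide, phthalo green drop out. Binding constraints: blue component and density contribution.
Solving gives x2 = 1.961, x4 = 1.045.
Cost = 0.81·1.961 + 10.81·1.045 = 12.8849.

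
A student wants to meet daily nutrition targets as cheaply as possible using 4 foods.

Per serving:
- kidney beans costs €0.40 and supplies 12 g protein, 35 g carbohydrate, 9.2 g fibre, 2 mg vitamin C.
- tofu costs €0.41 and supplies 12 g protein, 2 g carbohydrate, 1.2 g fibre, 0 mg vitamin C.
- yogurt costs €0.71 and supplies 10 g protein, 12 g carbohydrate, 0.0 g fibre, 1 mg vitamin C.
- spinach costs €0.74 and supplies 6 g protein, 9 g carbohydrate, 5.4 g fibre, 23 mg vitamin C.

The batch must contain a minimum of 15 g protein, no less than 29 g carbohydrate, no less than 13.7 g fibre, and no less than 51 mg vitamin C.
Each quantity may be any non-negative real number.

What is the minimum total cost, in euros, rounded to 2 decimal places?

€1.73

Let x1 = servings of kidney beans, x2 = servings of tofu, x3 = servings of yogurt, x4 = servings of spinach.
min 0.4x1 + 0.41x2 + 0.71x3 + 0.74x4 subject to:
  12x1 + 12x2 + 10x3 + 6x4 ≥ 15   (protein)
  35x1 + 2x2 + 12x3 + 9x4 ≥ 29   (carbohydrate)
  9.2x1 + 1.2x2 + 5.4x4 ≥ 13.7   (fibre)
  2x1 + 1x3 + 23x4 ≥ 51   (vitamin C)
  x1, x2, x3, x4 ≥ 0.
The optimal basis is {kidney beans, spinach}; tofu, yogurt drop out. There the carbohydrate and vitamin C constraints are tight.
Optimal quantities: kidney beans = 0.2643 servings, spinach = 2.194 servings.
Objective = 0.4·0.2643 + 0.74·2.194 = 1.7293.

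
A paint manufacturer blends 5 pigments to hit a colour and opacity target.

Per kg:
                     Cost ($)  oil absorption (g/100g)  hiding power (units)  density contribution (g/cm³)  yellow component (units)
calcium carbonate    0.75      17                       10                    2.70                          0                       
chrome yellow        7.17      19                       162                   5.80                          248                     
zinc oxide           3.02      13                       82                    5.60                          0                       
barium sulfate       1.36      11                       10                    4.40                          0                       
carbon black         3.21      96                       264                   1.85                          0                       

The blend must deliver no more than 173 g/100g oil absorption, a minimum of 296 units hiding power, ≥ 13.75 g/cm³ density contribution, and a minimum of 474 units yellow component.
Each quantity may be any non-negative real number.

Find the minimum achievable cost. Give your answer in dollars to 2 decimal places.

$14.44

Set it up as a linear program. Let x1 = kg of calcium carbonate, x2 = kg of chrome yellow, x3 = kg of zinc oxide, x4 = kg of barium sulfate, x5 = kg of carbon black.
Minimise 0.75x1 + 7.17x2 + 3.02x3 + 1.36x4 + 3.21x5 s.t.:
  17x1 + 19x2 + 13x3 + 11x4 + 96x5 ≤ 173   (oil absorption)
  10x1 + 162x2 + 82x3 + 10x4 + 264x5 ≥ 296   (hiding power)
  2.7x1 + 5.8x2 + 5.6x3 + 4.4x4 + 1.85x5 ≥ 13.75   (density contribution)
  248x2 ≥ 474   (yellow component)
  x1, x2, x3, x4, x5 ≥ 0.
The optimal basis is {calcium carbonate, chrome yellow}; zinc oxide, barium sulfate, carbon black drop out. There the density contribution and yellow component constraints are tight.
Optimal quantities: calcium carbonate = 0.9869 kg, chrome yellow = 1.911 kg.
Objective = 0.75·0.9869 + 7.17·1.911 = 14.4420.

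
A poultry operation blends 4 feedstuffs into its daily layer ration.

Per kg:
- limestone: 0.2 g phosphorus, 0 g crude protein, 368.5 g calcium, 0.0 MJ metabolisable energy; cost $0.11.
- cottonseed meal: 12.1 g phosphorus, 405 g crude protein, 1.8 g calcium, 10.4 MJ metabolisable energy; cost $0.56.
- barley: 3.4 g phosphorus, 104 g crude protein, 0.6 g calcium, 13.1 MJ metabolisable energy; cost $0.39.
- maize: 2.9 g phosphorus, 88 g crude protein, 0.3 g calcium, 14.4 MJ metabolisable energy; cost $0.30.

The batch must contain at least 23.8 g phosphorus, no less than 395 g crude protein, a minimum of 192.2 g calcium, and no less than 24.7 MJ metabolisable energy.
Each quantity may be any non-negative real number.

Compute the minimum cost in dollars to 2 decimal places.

Set it up as a linear program. Let x1 = kg of limestone, x2 = kg of cottonseed meal, x3 = kg of barley, x4 = kg of maize.
min 0.11x1 + 0.56x2 + 0.39x3 + 0.3x4 subject to:
  0.2x1 + 12.1x2 + 3.4x3 + 2.9x4 ≥ 23.8   (phosphorus)
  405x2 + 104x3 + 88x4 ≥ 395   (crude protein)
  368.5x1 + 1.8x2 + 0.6x3 + 0.3x4 ≥ 192.2   (calcium)
  10.4x2 + 13.1x3 + 14.4x4 ≥ 24.7   (metabolisable energy)
  x1, x2, x3, x4 ≥ 0.
The minimum-cost mix takes nothing from barley — only limestone, cottonseed meal, maize. Binding constraints: phosphorus, calcium, metabolisable energy.
Optimal quantities: limestone = 0.5121 kg, cottonseed meal = 1.871 kg, maize = 0.3638 kg.
Hence cost = 0.11·0.5121 + 0.56·1.871 + 0.3·0.3638 = $1.2132.

$1.21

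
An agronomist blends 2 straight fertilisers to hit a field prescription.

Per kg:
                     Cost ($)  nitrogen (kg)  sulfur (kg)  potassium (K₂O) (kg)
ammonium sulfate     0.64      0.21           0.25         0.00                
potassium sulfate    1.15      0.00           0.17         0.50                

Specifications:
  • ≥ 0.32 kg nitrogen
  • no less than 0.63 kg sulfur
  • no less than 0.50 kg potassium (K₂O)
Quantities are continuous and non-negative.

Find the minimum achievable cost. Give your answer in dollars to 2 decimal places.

This is a linear program. Let x1 = kg of ammonium sulfate, x2 = kg of potassium sulfate.
Minimise 0.64x1 + 1.15x2 s.t.:
  0.21x1 ≥ 0.32   (nitrogen)
  0.25x1 + 0.17x2 ≥ 0.63   (sulfur)
  0.5x2 ≥ 0.5   (potassium (K₂O))
  x1, x2 ≥ 0.
Both inputs are positive at the optimum. Binding constraints: sulfur and potassium (K₂O).
Optimal quantities: ammonium sulfate = 1.84 kg, potassium sulfate = 1 kg.
Objective = 0.64·1.84 + 1.15·1 = 2.3276.

$2.33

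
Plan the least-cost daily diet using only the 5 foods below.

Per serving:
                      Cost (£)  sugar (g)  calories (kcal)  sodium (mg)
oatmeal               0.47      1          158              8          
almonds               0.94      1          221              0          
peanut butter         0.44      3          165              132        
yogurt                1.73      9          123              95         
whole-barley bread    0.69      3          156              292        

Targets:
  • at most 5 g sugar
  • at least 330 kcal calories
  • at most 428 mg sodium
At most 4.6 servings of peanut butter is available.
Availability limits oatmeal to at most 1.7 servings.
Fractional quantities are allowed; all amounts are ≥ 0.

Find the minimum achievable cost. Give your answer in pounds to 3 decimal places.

This is a linear program. Let x1 = servings of oatmeal, x2 = servings of almonds, x3 = servings of peanut butter, x4 = servings of yogurt, x5 = servings of whole-barley bread.
Minimize 0.47x1 + 0.94x2 + 0.44x3 + 1.73x4 + 0.69x5 subject to:
  1x1 + 1x2 + 3x3 + 9x4 + 3x5 ≤ 5   (sugar)
  158x1 + 221x2 + 165x3 + 123x4 + 156x5 ≥ 330   (calories)
  8x1 + 132x3 + 95x4 + 292x5 ≤ 428   (sodium)
  x3 ≤ 4.6
  x1 ≤ 1.7
  x1, x2, x3, x4, x5 ≥ 0.
The minimum-cost mix takes nothing from almonds, yogurt, whole-barley bread — only oatmeal, peanut butter. Binding constraints: sugar and calories.
So oatmeal = 0.534 servings, peanut butter = 1.489 servings.
Cost = 0.47·0.534 + 0.44·1.489 = 0.90614.

£0.906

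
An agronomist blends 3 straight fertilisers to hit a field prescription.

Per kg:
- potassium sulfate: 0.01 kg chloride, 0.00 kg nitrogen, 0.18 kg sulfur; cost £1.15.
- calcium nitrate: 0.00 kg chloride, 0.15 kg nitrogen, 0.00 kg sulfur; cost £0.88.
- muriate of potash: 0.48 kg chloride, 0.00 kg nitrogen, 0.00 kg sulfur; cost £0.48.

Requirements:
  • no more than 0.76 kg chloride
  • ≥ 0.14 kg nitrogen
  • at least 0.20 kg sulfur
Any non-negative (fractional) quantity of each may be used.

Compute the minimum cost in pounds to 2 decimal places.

£2.10

Set it up as a linear program. Let x1 = kg of potassium sulfate, x2 = kg of calcium nitrate, x3 = kg of muriate of potash.
min 1.15x1 + 0.88x2 + 0.48x3 subject to:
  0.01x1 + 0.48x3 ≤ 0.76   (chloride)
  0.15x2 ≥ 0.14   (nitrogen)
  0.18x1 ≥ 0.2   (sulfur)
  x1, x2, x3 ≥ 0.
At the optimum only potassium sulfate, calcium nitrate are positive (muriate of potash = 0). There the nitrogen and sulfur constraints are tight.
So potassium sulfate = 1.111 kg, calcium nitrate = 0.9333 kg.
Hence cost = 1.15·1.111 + 0.88·0.9333 = £2.0990.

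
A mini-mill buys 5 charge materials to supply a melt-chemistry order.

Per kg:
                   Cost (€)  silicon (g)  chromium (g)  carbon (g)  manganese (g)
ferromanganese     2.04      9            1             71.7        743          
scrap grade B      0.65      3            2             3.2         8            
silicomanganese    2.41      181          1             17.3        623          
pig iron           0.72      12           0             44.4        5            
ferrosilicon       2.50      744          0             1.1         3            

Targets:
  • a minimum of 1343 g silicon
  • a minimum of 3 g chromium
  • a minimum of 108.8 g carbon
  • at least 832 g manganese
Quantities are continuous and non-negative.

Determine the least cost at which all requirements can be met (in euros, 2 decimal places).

€7.71

Set it up as a linear program. Let x1 = kg of ferromanganese, x2 = kg of scrap grade B, x3 = kg of silicomanganese, x4 = kg of pig iron, x5 = kg of ferrosilicon.
Minimize 2.04x1 + 0.65x2 + 2.41x3 + 0.72x4 + 2.5x5 subject to:
  9x1 + 3x2 + 181x3 + 12x4 + 744x5 ≥ 1343   (silicon)
  1x1 + 2x2 + 1x3 ≥ 3   (chromium)
  71.7x1 + 3.2x2 + 17.3x3 + 44.4x4 + 1.1x5 ≥ 108.8   (carbon)
  743x1 + 8x2 + 623x3 + 5x4 + 3x5 ≥ 832   (manganese)
  x1, x2, x3, x4, x5 ≥ 0.
The minimum-cost mix takes nothing from silicomanganese — only ferromanganese, scrap grade B, pig iron, ferrosilicon. The silicon, chromium, carbon, manganese requirements are met with equality.
So ferromanganese = 1.099 kg, scrap grade B = 0.9507 kg, pig iron = 0.5638 kg, ferrosilicon = 1.779 kg.
Total cost: 2.04·1.099 + 0.65·0.9507 + 0.72·0.5638 + 2.5·1.779 = 7.7134.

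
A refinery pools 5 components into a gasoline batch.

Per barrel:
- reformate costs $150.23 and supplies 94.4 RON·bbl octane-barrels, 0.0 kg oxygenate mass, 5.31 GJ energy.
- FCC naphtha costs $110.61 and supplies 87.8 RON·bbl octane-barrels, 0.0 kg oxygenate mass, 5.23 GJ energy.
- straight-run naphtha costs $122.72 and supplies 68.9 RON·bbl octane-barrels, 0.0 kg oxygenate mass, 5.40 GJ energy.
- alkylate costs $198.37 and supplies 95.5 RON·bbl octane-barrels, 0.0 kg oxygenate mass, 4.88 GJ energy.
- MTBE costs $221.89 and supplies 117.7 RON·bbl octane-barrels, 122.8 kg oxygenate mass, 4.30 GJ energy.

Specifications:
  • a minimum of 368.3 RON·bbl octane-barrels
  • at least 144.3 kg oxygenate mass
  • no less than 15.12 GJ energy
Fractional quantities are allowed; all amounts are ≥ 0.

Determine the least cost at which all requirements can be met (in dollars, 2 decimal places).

$550.48

Let x1 = barrels of reformate, x2 = barrels of FCC naphtha, x3 = barrels of straight-run naphtha, x4 = barrels of alkylate, x5 = barrels of MTBE.
Minimize 150.23x1 + 110.61x2 + 122.72x3 + 198.37x4 + 221.89x5 subject to:
  94.4x1 + 87.8x2 + 68.9x3 + 95.5x4 + 117.7x5 ≥ 368.3   (octane-barrels)
  122.8x5 ≥ 144.3   (oxygenate mass)
  5.31x1 + 5.23x2 + 5.4x3 + 4.88x4 + 4.3x5 ≥ 15.12   (energy)
  x1, x2, x3, x4, x5 ≥ 0.
The cheapest feasible vertex uses only FCC naphtha, MTBE; reformate, straight-run naphtha, alkylate are not used. The octane-barrels and oxygenate mass requirements are met with equality.
That vertex is x2 = 2.61951, x5 = 1.17508.
Objective = 110.61·2.61951 + 221.89·1.17508 = 550.4825.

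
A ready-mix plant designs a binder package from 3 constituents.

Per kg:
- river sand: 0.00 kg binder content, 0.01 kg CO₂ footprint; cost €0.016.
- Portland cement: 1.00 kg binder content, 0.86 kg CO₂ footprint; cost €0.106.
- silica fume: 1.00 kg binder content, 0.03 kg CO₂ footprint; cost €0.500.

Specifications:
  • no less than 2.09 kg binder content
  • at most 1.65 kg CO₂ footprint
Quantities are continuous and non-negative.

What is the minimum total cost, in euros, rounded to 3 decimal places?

€0.292

Let x1 = kg of river sand, x2 = kg of Portland cement, x3 = kg of silica fume.
min 0.016x1 + 0.106x2 + 0.5x3 subject to:
  1x2 + 1x3 ≥ 2.09   (binder content)
  0.01x1 + 0.86x2 + 0.03x3 ≤ 1.65   (CO₂ footprint)
  x1, x2, x3 ≥ 0.
The optimal basis is {Portland cement, silica fume}; river sand drops out. The binder content and CO₂ footprint requirements are met with equality.
So Portland cement = 1.9124 kg, silica fume = 0.17759 kg.
Total cost: 0.106·1.9124 + 0.5·0.17759 = 0.29151.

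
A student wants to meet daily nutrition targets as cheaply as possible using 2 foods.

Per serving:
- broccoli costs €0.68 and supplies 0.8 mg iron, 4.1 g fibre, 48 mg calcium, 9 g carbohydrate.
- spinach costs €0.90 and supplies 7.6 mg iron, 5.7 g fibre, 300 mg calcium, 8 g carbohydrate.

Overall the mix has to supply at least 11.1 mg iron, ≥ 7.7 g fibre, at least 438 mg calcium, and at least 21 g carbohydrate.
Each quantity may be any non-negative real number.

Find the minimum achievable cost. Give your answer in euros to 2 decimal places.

€1.98

Let x1 = servings of broccoli, x2 = servings of spinach.
min 0.68x1 + 0.9x2 s.t.:
  0.8x1 + 7.6x2 ≥ 11.1   (iron)
  4.1x1 + 5.7x2 ≥ 7.7   (fibre)
  48x1 + 300x2 ≥ 438   (calcium)
  9x1 + 8x2 ≥ 21   (carbohydrate)
  x1, x2 ≥ 0.
Both inputs are positive at the optimum. There the iron and carbohydrate constraints are tight.
So broccoli = 1.142 servings, spinach = 1.34 servings.
Total cost: 0.68·1.142 + 0.9·1.34 = 1.9826.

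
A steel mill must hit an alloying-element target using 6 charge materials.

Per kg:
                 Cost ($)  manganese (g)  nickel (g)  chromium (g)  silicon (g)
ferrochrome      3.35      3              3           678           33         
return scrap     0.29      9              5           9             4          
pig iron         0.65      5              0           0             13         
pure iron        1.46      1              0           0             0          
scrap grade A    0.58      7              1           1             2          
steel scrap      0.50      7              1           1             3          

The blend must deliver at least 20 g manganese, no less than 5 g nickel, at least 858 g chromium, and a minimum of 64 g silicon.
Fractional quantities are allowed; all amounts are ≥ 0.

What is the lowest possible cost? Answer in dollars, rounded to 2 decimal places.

$5.42

Let x1 = kg of ferrochrome, x2 = kg of return scrap, x3 = kg of pig iron, x4 = kg of pure iron, x5 = kg of scrap grade A, x6 = kg of steel scrap.
Minimize 3.35x1 + 0.29x2 + 0.65x3 + 1.46x4 + 0.58x5 + 0.5x6 s.t.:
  3x1 + 9x2 + 5x3 + 1x4 + 7x5 + 7x6 ≥ 20   (manganese)
  3x1 + 5x2 + 1x5 + 1x6 ≥ 5   (nickel)
  678x1 + 9x2 + 1x5 + 1x6 ≥ 858   (chromium)
  33x1 + 4x2 + 13x3 + 2x5 + 3x6 ≥ 64   (silicon)
  x1, x2, x3, x4, x5, x6 ≥ 0.
The minimum-cost mix takes nothing from pure iron, scrap grade A, steel scrap — only ferrochrome, return scrap, pig iron. Binding constraints: manganese, chromium, silicon.
So ferrochrome = 1.252 kg, return scrap = 1.008 kg, pig iron = 1.435 kg.
Hence cost = 3.35·1.252 + 0.29·1.008 + 0.65·1.435 = $5.4193.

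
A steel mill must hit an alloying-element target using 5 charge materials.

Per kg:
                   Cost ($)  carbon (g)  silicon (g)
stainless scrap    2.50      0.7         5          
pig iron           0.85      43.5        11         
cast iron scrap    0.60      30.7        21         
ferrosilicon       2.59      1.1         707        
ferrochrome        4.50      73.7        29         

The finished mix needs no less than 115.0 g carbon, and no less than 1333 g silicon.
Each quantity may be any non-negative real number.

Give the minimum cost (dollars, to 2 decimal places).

$6.81

Treat it as an LP. Let x1 = kg of stainless scrap, x2 = kg of pig iron, x3 = kg of cast iron scrap, x4 = kg of ferrosilicon, x5 = kg of ferrochrome.
Minimise 2.5x1 + 0.85x2 + 0.6x3 + 2.59x4 + 4.5x5 subject to:
  0.7x1 + 43.5x2 + 30.7x3 + 1.1x4 + 73.7x5 ≥ 115   (carbon)
  5x1 + 11x2 + 21x3 + 707x4 + 29x5 ≥ 1333   (silicon)
  x1, x2, x3, x4, x5 ≥ 0.
At the optimum only cast iron scrap, ferrosilicon are positive (stainless scrap, pig iron, ferrochrome = 0). The carbon and silicon requirements are met with equality.
Optimal quantities: cast iron scrap = 3.682 kg, ferrosilicon = 1.776 kg.
Hence cost = 0.6·3.682 + 2.59·1.776 = $6.8090.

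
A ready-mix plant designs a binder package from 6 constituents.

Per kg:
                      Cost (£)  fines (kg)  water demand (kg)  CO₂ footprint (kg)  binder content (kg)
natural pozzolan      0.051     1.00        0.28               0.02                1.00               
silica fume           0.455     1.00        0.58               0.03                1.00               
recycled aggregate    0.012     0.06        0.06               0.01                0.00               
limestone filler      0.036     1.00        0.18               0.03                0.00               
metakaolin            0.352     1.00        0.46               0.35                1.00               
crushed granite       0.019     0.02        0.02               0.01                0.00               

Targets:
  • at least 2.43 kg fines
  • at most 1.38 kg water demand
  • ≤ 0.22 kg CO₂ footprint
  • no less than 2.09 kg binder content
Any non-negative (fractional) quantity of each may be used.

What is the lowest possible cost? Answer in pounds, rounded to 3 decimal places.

£0.119

Let x1 = kg of natural pozzolan, x2 = kg of silica fume, x3 = kg of recycled aggregate, x4 = kg of limestone filler, x5 = kg of metakaolin, x6 = kg of crushed granite.
min 0.051x1 + 0.455x2 + 0.012x3 + 0.036x4 + 0.352x5 + 0.019x6 s.t.:
  1x1 + 1x2 + 0.06x3 + 1x4 + 1x5 + 0.02x6 ≥ 2.43   (fines)
  0.28x1 + 0.58x2 + 0.06x3 + 0.18x4 + 0.46x5 + 0.02x6 ≤ 1.38   (water demand)
  0.02x1 + 0.03x2 + 0.01x3 + 0.03x4 + 0.35x5 + 0.01x6 ≤ 0.22   (CO₂ footprint)
  1x1 + 1x2 + 1x5 ≥ 2.09   (binder content)
  x1, x2, x3, x4, x5, x6 ≥ 0.
The cheapest feasible vertex uses only natural pozzolan, limestone filler; silica fume, recycled aggregate, metakaolin, crushed granite are not used. There the fines and binder content constraints are tight.
That vertex is x1 = 2.09, x4 = 0.34.
Objective = 0.051·2.09 + 0.036·0.34 = 0.11883.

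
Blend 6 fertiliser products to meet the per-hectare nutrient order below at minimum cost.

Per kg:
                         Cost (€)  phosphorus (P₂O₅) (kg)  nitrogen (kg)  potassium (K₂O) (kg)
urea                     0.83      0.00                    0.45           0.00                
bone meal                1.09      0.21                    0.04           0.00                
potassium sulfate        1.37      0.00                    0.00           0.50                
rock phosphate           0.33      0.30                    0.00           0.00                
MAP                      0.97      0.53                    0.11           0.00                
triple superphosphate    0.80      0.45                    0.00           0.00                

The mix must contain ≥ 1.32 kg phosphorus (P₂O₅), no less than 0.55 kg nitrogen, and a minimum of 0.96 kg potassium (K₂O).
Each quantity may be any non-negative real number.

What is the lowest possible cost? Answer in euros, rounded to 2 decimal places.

€5.10

Set it up as a linear program. Let x1 = kg of urea, x2 = kg of bone meal, x3 = kg of potassium sulfate, x4 = kg of rock phosphate, x5 = kg of MAP, x6 = kg of triple superphosphate.
min 0.83x1 + 1.09x2 + 1.37x3 + 0.33x4 + 0.97x5 + 0.8x6 s.t.:
  0.21x2 + 0.3x4 + 0.53x5 + 0.45x6 ≥ 1.32   (phosphorus (P₂O₅))
  0.45x1 + 0.04x2 + 0.11x5 ≥ 0.55   (nitrogen)
  0.5x3 ≥ 0.96   (potassium (K₂O))
  x1, x2, x3, x4, x5, x6 ≥ 0.
The minimum-cost mix takes nothing from bone meal, MAP, triple superphosphate — only urea, potassium sulfate, rock phosphate. Binding constraints: phosphorus (P₂O₅), nitrogen, potassium (K₂O).
Optimal quantities: urea = 1.222 kg, potassium sulfate = 1.92 kg, rock phosphate = 4.4 kg.
Cost = 0.83·1.222 + 1.37·1.92 + 0.33·4.4 = 5.0967.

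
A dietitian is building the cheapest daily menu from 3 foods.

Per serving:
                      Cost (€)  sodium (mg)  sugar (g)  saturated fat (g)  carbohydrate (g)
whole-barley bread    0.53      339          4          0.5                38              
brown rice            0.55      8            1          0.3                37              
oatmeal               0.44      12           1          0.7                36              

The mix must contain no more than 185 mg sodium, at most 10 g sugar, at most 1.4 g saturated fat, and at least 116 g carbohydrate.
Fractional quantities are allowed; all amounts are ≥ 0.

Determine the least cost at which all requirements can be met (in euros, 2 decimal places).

Let x1 = servings of whole-barley bread, x2 = servings of brown rice, x3 = servings of oatmeal.
min 0.53x1 + 0.55x2 + 0.44x3 s.t.:
  339x1 + 8x2 + 12x3 ≤ 185   (sodium)
  4x1 + 1x2 + 1x3 ≤ 10   (sugar)
  0.5x1 + 0.3x2 + 0.7x3 ≤ 1.4   (saturated fat)
  38x1 + 37x2 + 36x3 ≥ 116   (carbohydrate)
  x1, x2, x3 ≥ 0.
The minimum-cost mix takes nothing from whole-barley bread — only brown rice, oatmeal. Binding constraints: saturated fat and carbohydrate.
Solving gives x2 = 2.04, x3 = 1.126.
Cost = 0.55·2.04 + 0.44·1.126 = 1.6174.

€1.62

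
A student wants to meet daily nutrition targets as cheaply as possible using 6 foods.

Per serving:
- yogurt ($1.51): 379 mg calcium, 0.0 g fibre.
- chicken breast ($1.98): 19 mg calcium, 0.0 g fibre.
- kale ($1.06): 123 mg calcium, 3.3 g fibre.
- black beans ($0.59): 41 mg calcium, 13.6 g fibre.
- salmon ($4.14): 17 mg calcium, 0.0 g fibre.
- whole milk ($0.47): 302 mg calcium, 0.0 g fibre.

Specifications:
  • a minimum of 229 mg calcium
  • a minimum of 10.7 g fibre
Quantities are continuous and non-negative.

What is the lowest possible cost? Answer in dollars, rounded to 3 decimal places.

$0.770

Let x1 = servings of yogurt, x2 = servings of chicken breast, x3 = servings of kale, x4 = servings of black beans, x5 = servings of salmon, x6 = servings of whole milk.
Minimize 1.51x1 + 1.98x2 + 1.06x3 + 0.59x4 + 4.14x5 + 0.47x6 subject to:
  379x1 + 19x2 + 123x3 + 41x4 + 17x5 + 302x6 ≥ 229   (calcium)
  3.3x3 + 13.6x4 ≥ 10.7   (fibre)
  x1, x2, x3, x4, x5, x6 ≥ 0.
The cheapest feasible vertex uses only black beans, whole milk; yogurt, chicken breast, kale, salmon are not used. There the calcium and fibre constraints are tight.
That vertex is x4 = 0.7868, x6 = 0.6515.
Cost = 0.59·0.7868 + 0.47·0.6515 = 0.77042.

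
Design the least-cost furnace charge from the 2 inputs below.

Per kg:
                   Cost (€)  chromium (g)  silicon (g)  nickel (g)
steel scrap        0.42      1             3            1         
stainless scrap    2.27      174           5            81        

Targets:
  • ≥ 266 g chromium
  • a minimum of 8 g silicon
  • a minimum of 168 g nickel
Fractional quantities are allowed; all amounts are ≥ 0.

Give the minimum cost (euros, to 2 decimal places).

€4.71

Let x1 = kg of steel scrap, x2 = kg of stainless scrap.
Minimize 0.42x1 + 2.27x2 with:
  1x1 + 174x2 ≥ 266   (chromium)
  3x1 + 5x2 ≥ 8   (silicon)
  1x1 + 81x2 ≥ 168   (nickel)
  x1, x2 ≥ 0.
The cheapest feasible vertex uses only stainless scrap; steel scrap is not used. There the nickel constraint is tight.
Optimal quantities: stainless scrap = 2.074 kg.
Cost = 2.27·2.074 = 4.7080.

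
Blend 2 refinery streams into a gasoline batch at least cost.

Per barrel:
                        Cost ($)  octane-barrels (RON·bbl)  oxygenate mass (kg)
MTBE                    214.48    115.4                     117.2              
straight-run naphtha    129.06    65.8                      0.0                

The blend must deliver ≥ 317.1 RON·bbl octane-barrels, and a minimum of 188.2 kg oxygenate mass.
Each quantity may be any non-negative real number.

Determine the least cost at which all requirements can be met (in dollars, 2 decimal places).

Treat it as an LP. Let x1 = barrels of MTBE, x2 = barrels of straight-run naphtha.
Minimize 214.48x1 + 129.06x2 with:
  115.4x1 + 65.8x2 ≥ 317.1   (octane-barrels)
  117.2x1 ≥ 188.2   (oxygenate mass)
  x1, x2 ≥ 0.
The optimal basis is {MTBE}; straight-run naphtha drops out. The octane-barrels requirement is met with equality.
So MTBE = 2.747834 barrels.
Hence cost = 214.48·2.747834 = $589.3554.

$589.36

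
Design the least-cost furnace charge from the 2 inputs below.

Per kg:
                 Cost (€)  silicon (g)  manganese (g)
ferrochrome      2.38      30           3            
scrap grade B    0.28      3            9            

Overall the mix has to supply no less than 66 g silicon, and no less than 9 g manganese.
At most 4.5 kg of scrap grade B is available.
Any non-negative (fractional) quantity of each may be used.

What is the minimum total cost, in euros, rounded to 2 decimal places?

€5.25

Treat it as an LP. Let x1 = kg of ferrochrome, x2 = kg of scrap grade B.
Minimise 2.38x1 + 0.28x2 with:
  30x1 + 3x2 ≥ 66   (silicon)
  3x1 + 9x2 ≥ 9   (manganese)
  x2 ≤ 4.5
  x1, x2 ≥ 0.
Both inputs are positive at the optimum. The silicon and manganese requirements are met with equality.
Optimal quantities: ferrochrome = 2.172 kg, scrap grade B = 0.2759 kg.
Total cost: 2.38·2.172 + 0.28·0.2759 = 5.2466.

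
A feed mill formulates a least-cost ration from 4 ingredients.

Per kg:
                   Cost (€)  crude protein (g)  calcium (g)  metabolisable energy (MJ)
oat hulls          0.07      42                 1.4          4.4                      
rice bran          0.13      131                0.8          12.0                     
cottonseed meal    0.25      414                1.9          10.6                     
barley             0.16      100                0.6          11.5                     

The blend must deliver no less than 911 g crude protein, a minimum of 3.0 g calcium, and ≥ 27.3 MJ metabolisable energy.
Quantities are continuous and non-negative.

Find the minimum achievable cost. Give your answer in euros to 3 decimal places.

Let x1 = kg of oat hulls, x2 = kg of rice bran, x3 = kg of cottonseed meal, x4 = kg of barley.
Minimise 0.07x1 + 0.13x2 + 0.25x3 + 0.16x4 subject to:
  42x1 + 131x2 + 414x3 + 100x4 ≥ 911   (crude protein)
  1.4x1 + 0.8x2 + 1.9x3 + 0.6x4 ≥ 3   (calcium)
  4.4x1 + 12x2 + 10.6x3 + 11.5x4 ≥ 27.3   (metabolisable energy)
  x1, x2, x3, x4 ≥ 0.
The optimal basis is {rice bran, cottonseed meal}; oat hulls, barley drop out. Binding constraints: crude protein and metabolisable energy.
Solving gives x2 = 0.4597, x3 = 2.055.
Objective = 0.13·0.4597 + 0.25·2.055 = 0.57351.

€0.574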